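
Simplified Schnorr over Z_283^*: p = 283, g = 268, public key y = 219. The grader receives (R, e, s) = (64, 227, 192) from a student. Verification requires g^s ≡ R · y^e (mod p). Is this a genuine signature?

forged

g^s mod p:
268^192 mod 283 = 251
R · y^e mod p:
219^227 mod 283 = 142
64·142 = 9088 ≡ 32 (mod 283)
251 ≠ 32; the check fails.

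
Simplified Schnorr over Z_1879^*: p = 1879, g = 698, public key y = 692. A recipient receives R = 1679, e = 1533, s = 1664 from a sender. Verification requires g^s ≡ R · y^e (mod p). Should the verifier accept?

reject

g^s mod p:
698^2 = 487204 ≡ 543
698^4 ≡ 543^2 = 294849 ≡ 1725
698^8 ≡ 1725^2 = 2975625 ≡ 1168
698^16 ≡ 1168^2 = 1364224 ≡ 70
698^32 ≡ 70^2 = 4900 ≡ 1142
698^64 ≡ 1142^2 = 1304164 ≡ 138
698^128 ≡ 138^2 = 19044 ≡ 254
698^256 ≡ 254^2 = 64516 ≡ 630
698^512 ≡ 630^2 = 396900 ≡ 431
698^1024 ≡ 431^2 = 185761 ≡ 1619
1664 = 1024 + 512 + 128, so 698^1664 ≡ 1619·431·254 ≡ 1731 (mod 1879)
R · y^e mod p:
692^2 = 478864 ≡ 1598
692^4 ≡ 1598^2 = 2553604 ≡ 43
692^8 ≡ 43^2 = 1849
692^16 ≡ 1849^2 = 3418801 ≡ 900
692^32 ≡ 900^2 = 810000 ≡ 151
692^64 ≡ 151^2 = 22801 ≡ 253
692^128 ≡ 253^2 = 64009 ≡ 123
692^256 ≡ 123^2 = 15129 ≡ 97
692^512 ≡ 97^2 = 9409 ≡ 14
692^1024 ≡ 14^2 = 196
1533 = 1024 + 256 + 128 + 64 + 32 + 16 + 8 + 4 + 1, so 692^1533 ≡ 196·97·123·253·151·900·1849·43·692 ≡ 112 (mod 1879)
1679·112 = 188048 ≡ 148 (mod 1879)
1731 ≠ 148; the check fails.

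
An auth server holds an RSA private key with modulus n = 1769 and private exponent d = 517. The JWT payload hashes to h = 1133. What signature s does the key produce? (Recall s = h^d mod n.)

h^2 ≡ 1133^2 = 1283689 ≡ 1164
h^4 ≡ 1164^2 = 1354896 ≡ 1611
h^8 ≡ 1611^2 = 2595321 ≡ 198
h^16 ≡ 198^2 = 39204 ≡ 286
h^32 ≡ 286^2 = 81796 ≡ 422
h^64 ≡ 422^2 = 178084 ≡ 1184
h^128 ≡ 1184^2 = 1401856 ≡ 808
h^256 ≡ 808^2 = 652864 ≡ 103
h^512 ≡ 103^2 = 10609 ≡ 1764
517 = 512 + 4 + 1, so h^517 ≡ 1764·1611·1133 ≡ 1725 (mod 1769)

1725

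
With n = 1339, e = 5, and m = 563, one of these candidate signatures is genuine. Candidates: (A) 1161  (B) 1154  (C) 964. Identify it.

B

Candidate A: Squares mod 1339: 1161^1≡1161, 1161^2≡887, 1161^4≡776; 5 = 4 + 1, so 1161^5 ≡ 776·1161 ≡ 1128 (mod 1339)
Candidate B: Squares mod 1339: 1154^1≡1154, 1154^2≡750, 1154^4≡120; 5 = 4 + 1, so 1154^5 ≡ 120·1154 ≡ 563 (mod 1339)
  → matches m = 563
Candidate C: Squares mod 1339: 964^1≡964, 964^2≡30, 964^4≡900; 5 = 4 + 1, so 964^5 ≡ 900·964 ≡ 1267 (mod 1339)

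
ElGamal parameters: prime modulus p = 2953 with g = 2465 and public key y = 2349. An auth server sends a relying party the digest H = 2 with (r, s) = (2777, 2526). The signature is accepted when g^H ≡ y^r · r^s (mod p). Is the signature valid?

invalid

Left side g^H mod p:
2465^2 = 6076225 ≡ 1904
Right side y^r · r^s mod p:
2349^2 = 5517801 ≡ 1597
2349^4 ≡ 1597^2 = 2550409 ≡ 1970
2349^8 ≡ 1970^2 = 3880900 ≡ 658
2349^16 ≡ 658^2 = 432964 ≡ 1826
2349^32 ≡ 1826^2 = 3334276 ≡ 339
2349^64 ≡ 339^2 = 114921 ≡ 2707
2349^128 ≡ 2707^2 = 7327849 ≡ 1456
2349^256 ≡ 1456^2 = 2119936 ≡ 2635
2349^512 ≡ 2635^2 = 6943225 ≡ 722
2349^1024 ≡ 722^2 = 521284 ≡ 1556
2349^2048 ≡ 1556^2 = 2421136 ≡ 2629
2777 = 2048 + 512 + 128 + 64 + 16 + 8 + 1, so 2349^2777 ≡ 2629·722·1456·2707·1826·658·2349 ≡ 840 (mod 2953)
2777^2 = 7711729 ≡ 1446
2777^4 ≡ 1446^2 = 2090916 ≡ 192
2777^8 ≡ 192^2 = 36864 ≡ 1428
2777^16 ≡ 1428^2 = 2039184 ≡ 1614
2777^32 ≡ 1614^2 = 2604996 ≡ 450
2777^64 ≡ 450^2 = 202500 ≡ 1696
2777^128 ≡ 1696^2 = 2876416 ≡ 194
2777^256 ≡ 194^2 = 37636 ≡ 2200
2777^512 ≡ 2200^2 = 4840000 ≡ 33
2777^1024 ≡ 33^2 = 1089
2777^2048 ≡ 1089^2 = 1185921 ≡ 1768
2526 = 2048 + 256 + 128 + 64 + 16 + 8 + 4 + 2, so 2777^2526 ≡ 1768·2200·194·1696·1614·1428·192·1446 ≡ 942 (mod 2953)
840·942 = 791280 ≡ 2829 (mod 2953)
1904 ≠ 2829, so verification fails.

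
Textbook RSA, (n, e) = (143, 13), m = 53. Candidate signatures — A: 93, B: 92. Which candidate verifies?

B

Candidate A: 93^2 = 8649 ≡ 69; 93^4 ≡ 69^2 = 4761 ≡ 42; 93^8 ≡ 42^2 = 1764 ≡ 48; 13 = 8 + 4 + 1, so 93^13 ≡ 48·42·93 ≡ 15 (mod 143)
Candidate B: 92^2 = 8464 ≡ 27; 92^4 ≡ 27^2 = 729 ≡ 14; 92^8 ≡ 14^2 = 196 ≡ 53; 13 = 8 + 4 + 1, so 92^13 ≡ 53·14·92 ≡ 53 (mod 143)
  → matches m = 53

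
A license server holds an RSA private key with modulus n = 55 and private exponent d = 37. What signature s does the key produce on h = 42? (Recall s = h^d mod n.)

Squares mod 55: h^1≡42, h^2≡4, h^4≡16, h^8≡36, h^16≡31, h^32≡26
37 = 32 + 4 + 1, so h^37 ≡ 26·16·42 ≡ 37 (mod 55)

37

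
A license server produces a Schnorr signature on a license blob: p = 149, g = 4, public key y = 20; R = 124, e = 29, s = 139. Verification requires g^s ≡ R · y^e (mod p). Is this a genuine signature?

g^s mod p:
Squares mod 149: 4^1≡4, 4^2≡16, 4^4≡107, 4^8≡125, 4^16≡129, 4^32≡102, 4^64≡123, 4^128≡80
139 = 128 + 8 + 2 + 1, so 4^139 ≡ 80·125·16·4 ≡ 45 (mod 149)
R · y^e mod p:
Squares mod 149: 20^1≡20, 20^2≡102, 20^4≡123, 20^8≡80, 20^16≡142
29 = 16 + 8 + 4 + 1, so 20^29 ≡ 142·80·123·20 ≡ 54 (mod 149)
124·54 = 6696 ≡ 140 (mod 149)
45 ≠ 140; the check fails.

forged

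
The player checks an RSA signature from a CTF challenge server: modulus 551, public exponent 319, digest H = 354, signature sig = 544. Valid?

yes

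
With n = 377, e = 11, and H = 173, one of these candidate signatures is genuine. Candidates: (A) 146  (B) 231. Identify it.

B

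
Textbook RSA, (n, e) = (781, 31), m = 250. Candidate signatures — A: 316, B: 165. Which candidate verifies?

A

Candidate A: 316^31 mod 781 = 250
  → matches m = 250
Candidate B: 165^31 mod 781 = 594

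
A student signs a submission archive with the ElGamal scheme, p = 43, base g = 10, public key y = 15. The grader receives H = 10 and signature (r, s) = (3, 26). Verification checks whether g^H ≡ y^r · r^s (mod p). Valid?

Left side g^H mod p:
10^2 = 100 ≡ 14
10^4 ≡ 14^2 = 196 ≡ 24
10^8 ≡ 24^2 = 576 ≡ 17
10 = 8 + 2, so 10^10 ≡ 17·14 ≡ 23 (mod 43)
Right side y^r · r^s mod p:
15^2 = 225 ≡ 10
3 = 2 + 1, so 15^3 ≡ 10·15 ≡ 21 (mod 43)
3^2 = 9
3^4 ≡ 9^2 = 81 ≡ 38
3^8 ≡ 38^2 = 1444 ≡ 25
3^16 ≡ 25^2 = 625 ≡ 23
26 = 16 + 8 + 2, so 3^26 ≡ 23·25·9 ≡ 15 (mod 43)
21·15 = 315 ≡ 14 (mod 43)
23 ≠ 14, so verification fails.

no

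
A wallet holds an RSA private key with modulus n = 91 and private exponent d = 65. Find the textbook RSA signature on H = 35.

42

H^2 ≡ 35^2 = 1225 ≡ 42
H^4 ≡ 42^2 = 1764 ≡ 35
H^8 ≡ 35^2 = 1225 ≡ 42
H^16 ≡ 42^2 = 1764 ≡ 35
H^32 ≡ 35^2 = 1225 ≡ 42
H^64 ≡ 42^2 = 1764 ≡ 35
65 = 64 + 1, so H^65 ≡ 35·35 ≡ 42 (mod 91)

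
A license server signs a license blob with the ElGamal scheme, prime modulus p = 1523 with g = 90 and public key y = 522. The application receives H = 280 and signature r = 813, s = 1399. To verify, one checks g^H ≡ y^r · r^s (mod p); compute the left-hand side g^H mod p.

90^2 = 8100 ≡ 485
90^4 ≡ 485^2 = 235225 ≡ 683
90^8 ≡ 683^2 = 466489 ≡ 451
90^16 ≡ 451^2 = 203401 ≡ 842
90^32 ≡ 842^2 = 708964 ≡ 769
90^64 ≡ 769^2 = 591361 ≡ 437
90^128 ≡ 437^2 = 190969 ≡ 594
90^256 ≡ 594^2 = 352836 ≡ 1023
280 = 256 + 16 + 8, so 90^280 ≡ 1023·842·451 ≡ 1410 (mod 1523)

1410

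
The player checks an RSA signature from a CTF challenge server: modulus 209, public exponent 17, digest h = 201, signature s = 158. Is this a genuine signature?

Squares mod 209: s^1≡158, s^2≡93, s^4≡80, s^8≡130, s^16≡180
17 = 16 + 1, so s^17 ≡ 180·158 ≡ 16 (mod 209)
s^17 mod 209 = 16, but h = 201.

forged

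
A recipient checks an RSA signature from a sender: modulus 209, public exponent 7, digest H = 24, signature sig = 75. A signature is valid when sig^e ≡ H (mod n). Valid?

no

Squares mod 209: sig^1≡75, sig^2≡191, sig^4≡115
7 = 4 + 2 + 1, so sig^7 ≡ 115·191·75 ≡ 37 (mod 209)
sig^7 mod 209 = 37, but H = 24.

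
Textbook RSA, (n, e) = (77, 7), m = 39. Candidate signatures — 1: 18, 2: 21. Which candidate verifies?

Candidate 1: 18^2 = 324 ≡ 16; 18^4 ≡ 16^2 = 256 ≡ 25; 7 = 4 + 2 + 1, so 18^7 ≡ 25·16·18 ≡ 39 (mod 77)
  → matches m = 39
Candidate 2: 21^2 = 441 ≡ 56; 21^4 ≡ 56^2 = 3136 ≡ 56; 7 = 4 + 2 + 1, so 21^7 ≡ 56·56·21 ≡ 21 (mod 77)

1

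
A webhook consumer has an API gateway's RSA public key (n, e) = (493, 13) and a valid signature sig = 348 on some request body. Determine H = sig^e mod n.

sig^13 mod 493 = 145

145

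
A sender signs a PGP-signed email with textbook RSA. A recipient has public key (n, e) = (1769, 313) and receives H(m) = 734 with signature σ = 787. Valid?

yes

Squares mod 1769: σ^1≡787, σ^2≡219, σ^4≡198, σ^8≡286, σ^16≡422, σ^32≡1184, σ^64≡808, σ^128≡103, σ^256≡1764
313 = 256 + 32 + 16 + 8 + 1, so σ^313 ≡ 1764·1184·422·286·787 ≡ 734 (mod 1769)
734 = H(m), so the signature checks out.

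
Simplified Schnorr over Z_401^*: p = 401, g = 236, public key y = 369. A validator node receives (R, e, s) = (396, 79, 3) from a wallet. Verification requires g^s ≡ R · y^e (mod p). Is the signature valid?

invalid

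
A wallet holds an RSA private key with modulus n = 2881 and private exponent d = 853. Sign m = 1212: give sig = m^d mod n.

m^853 mod 2881 = 285

285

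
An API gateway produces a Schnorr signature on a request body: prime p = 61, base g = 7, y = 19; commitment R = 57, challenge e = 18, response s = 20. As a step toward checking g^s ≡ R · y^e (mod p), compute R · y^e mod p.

47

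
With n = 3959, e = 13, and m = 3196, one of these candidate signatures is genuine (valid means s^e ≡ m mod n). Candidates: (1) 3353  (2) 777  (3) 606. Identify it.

Candidate 1: 3353^13 mod 3959 = 763
Candidate 2: 777^13 mod 3959 = 3848
Candidate 3: 606^13 mod 3959 = 3196
  → matches m = 3196

3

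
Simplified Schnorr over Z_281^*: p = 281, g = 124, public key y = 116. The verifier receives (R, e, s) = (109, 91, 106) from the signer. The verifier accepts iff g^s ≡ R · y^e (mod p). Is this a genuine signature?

genuine

g^s mod p:
124^2 = 15376 ≡ 202
124^4 ≡ 202^2 = 40804 ≡ 59
124^8 ≡ 59^2 = 3481 ≡ 109
124^16 ≡ 109^2 = 11881 ≡ 79
124^32 ≡ 79^2 = 6241 ≡ 59
124^64 ≡ 59^2 = 3481 ≡ 109
106 = 64 + 32 + 8 + 2, so 124^106 ≡ 109·59·109·202 ≡ 172 (mod 281)
R · y^e mod p:
116^2 = 13456 ≡ 249
116^4 ≡ 249^2 = 62001 ≡ 181
116^8 ≡ 181^2 = 32761 ≡ 165
116^16 ≡ 165^2 = 27225 ≡ 249
116^32 ≡ 249^2 = 62001 ≡ 181
116^64 ≡ 181^2 = 32761 ≡ 165
91 = 64 + 16 + 8 + 2 + 1, so 116^91 ≡ 165·249·165·249·116 ≡ 280 (mod 281)
109·280 = 30520 ≡ 172 (mod 281)
172 ≡ 172 (mod 281); signature holds.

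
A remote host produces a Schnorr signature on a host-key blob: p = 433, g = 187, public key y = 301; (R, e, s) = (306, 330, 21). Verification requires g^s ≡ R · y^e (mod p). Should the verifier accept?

accept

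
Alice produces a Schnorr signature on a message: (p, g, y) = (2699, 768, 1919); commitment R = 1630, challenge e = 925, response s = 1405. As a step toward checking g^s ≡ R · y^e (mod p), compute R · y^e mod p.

1653

1919^925 mod 2699 = 2142
R · y^e ≡ 1630·2142 = 3491460 ≡ 1653 (mod 2699)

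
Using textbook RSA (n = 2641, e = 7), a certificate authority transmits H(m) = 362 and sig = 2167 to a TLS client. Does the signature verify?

verifies

sig^2 ≡ 2167^2 = 4695889 ≡ 191
sig^4 ≡ 191^2 = 36481 ≡ 2148
7 = 4 + 2 + 1, so sig^7 ≡ 2148·191·2167 ≡ 362 (mod 2641)
sig^7 mod 2641 = 362 matches H(m).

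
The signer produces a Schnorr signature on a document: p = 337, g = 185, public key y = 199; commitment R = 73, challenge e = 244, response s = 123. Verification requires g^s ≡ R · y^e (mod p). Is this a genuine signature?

forged

g^s mod p:
185^2 = 34225 ≡ 188
185^4 ≡ 188^2 = 35344 ≡ 296
185^8 ≡ 296^2 = 87616 ≡ 333
185^16 ≡ 333^2 = 110889 ≡ 16
185^32 ≡ 16^2 = 256
185^64 ≡ 256^2 = 65536 ≡ 158
123 = 64 + 32 + 16 + 8 + 2 + 1, so 185^123 ≡ 158·256·16·333·188·185 ≡ 57 (mod 337)
R · y^e mod p:
199^2 = 39601 ≡ 172
199^4 ≡ 172^2 = 29584 ≡ 265
199^8 ≡ 265^2 = 70225 ≡ 129
199^16 ≡ 129^2 = 16641 ≡ 128
199^32 ≡ 128^2 = 16384 ≡ 208
199^64 ≡ 208^2 = 43264 ≡ 128
199^128 ≡ 128^2 = 16384 ≡ 208
244 = 128 + 64 + 32 + 16 + 4, so 199^244 ≡ 208·128·208·128·265 ≡ 265 (mod 337)
73·265 = 19345 ≡ 136 (mod 337)
57 ≠ 136; the check fails.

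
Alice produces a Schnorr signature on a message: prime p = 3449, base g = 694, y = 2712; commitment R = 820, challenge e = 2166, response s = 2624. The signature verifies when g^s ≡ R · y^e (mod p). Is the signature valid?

valid

g^s mod p:
694^2 = 481636 ≡ 2225
694^4 ≡ 2225^2 = 4950625 ≡ 1310
694^8 ≡ 1310^2 = 1716100 ≡ 1947
694^16 ≡ 1947^2 = 3790809 ≡ 358
694^32 ≡ 358^2 = 128164 ≡ 551
694^64 ≡ 551^2 = 303601 ≡ 89
694^128 ≡ 89^2 = 7921 ≡ 1023
694^256 ≡ 1023^2 = 1046529 ≡ 1482
694^512 ≡ 1482^2 = 2196324 ≡ 2760
694^1024 ≡ 2760^2 = 7617600 ≡ 2208
694^2048 ≡ 2208^2 = 4875264 ≡ 1827
2624 = 2048 + 512 + 64, so 694^2624 ≡ 1827·2760·89 ≡ 400 (mod 3449)
R · y^e mod p:
2712^2 = 7354944 ≡ 1676
2712^4 ≡ 1676^2 = 2808976 ≡ 1490
2712^8 ≡ 1490^2 = 2220100 ≡ 2393
2712^16 ≡ 2393^2 = 5726449 ≡ 1109
2712^32 ≡ 1109^2 = 1229881 ≡ 2037
2712^64 ≡ 2037^2 = 4149369 ≡ 222
2712^128 ≡ 222^2 = 49284 ≡ 998
2712^256 ≡ 998^2 = 996004 ≡ 2692
2712^512 ≡ 2692^2 = 7246864 ≡ 515
2712^1024 ≡ 515^2 = 265225 ≡ 3101
2712^2048 ≡ 3101^2 = 9616201 ≡ 389
2166 = 2048 + 64 + 32 + 16 + 4 + 2, so 2712^2166 ≡ 389·222·2037·1109·1490·1676 ≡ 3113 (mod 3449)
820·3113 = 2552660 ≡ 400 (mod 3449)
400 ≡ 400 (mod 3449); signature holds.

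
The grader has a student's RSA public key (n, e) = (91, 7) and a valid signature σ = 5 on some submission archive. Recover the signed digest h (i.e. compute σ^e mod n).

47

Squares mod 91: σ^1≡5, σ^2≡25, σ^4≡79
7 = 4 + 2 + 1, so σ^7 ≡ 79·25·5 ≡ 47 (mod 91)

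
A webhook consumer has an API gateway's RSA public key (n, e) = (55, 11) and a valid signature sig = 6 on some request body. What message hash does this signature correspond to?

6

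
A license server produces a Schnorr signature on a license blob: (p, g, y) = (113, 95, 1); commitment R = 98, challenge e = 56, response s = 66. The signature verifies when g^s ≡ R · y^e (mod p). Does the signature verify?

verifies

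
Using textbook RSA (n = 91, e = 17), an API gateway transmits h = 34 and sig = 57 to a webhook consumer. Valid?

no

sig^2 ≡ 57^2 = 3249 ≡ 64
sig^4 ≡ 64^2 = 4096 ≡ 1
sig^8 ≡ 1^2 = 1
sig^16 ≡ 1^2 = 1
17 = 16 + 1, so sig^17 ≡ 1·57 ≡ 57 (mod 91)
The recovered value 57 does not match the digest 34.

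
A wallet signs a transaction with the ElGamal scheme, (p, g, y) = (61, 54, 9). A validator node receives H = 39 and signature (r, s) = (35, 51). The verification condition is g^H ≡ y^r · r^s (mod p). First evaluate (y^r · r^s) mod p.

33

9^2 = 81 ≡ 20
9^4 ≡ 20^2 = 400 ≡ 34
9^8 ≡ 34^2 = 1156 ≡ 58
9^16 ≡ 58^2 = 3364 ≡ 9
9^32 ≡ 9^2 = 81 ≡ 20
35 = 32 + 2 + 1, so 9^35 ≡ 20·20·9 ≡ 1 (mod 61)
35^2 = 1225 ≡ 5
35^4 ≡ 5^2 = 25
35^8 ≡ 25^2 = 625 ≡ 15
35^16 ≡ 15^2 = 225 ≡ 42
35^32 ≡ 42^2 = 1764 ≡ 56
51 = 32 + 16 + 2 + 1, so 35^51 ≡ 56·42·5·35 ≡ 33 (mod 61)
y^r · r^s ≡ 1·33 = 33 ≡ 33 (mod 61)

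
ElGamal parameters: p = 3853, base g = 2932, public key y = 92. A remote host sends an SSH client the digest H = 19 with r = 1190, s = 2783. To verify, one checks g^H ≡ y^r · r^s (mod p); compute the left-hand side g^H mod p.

2635

Squares mod 3853: 2932^1≡2932, 2932^2≡581, 2932^4≡2350, 2932^8≡1151, 2932^16≡3222
19 = 16 + 2 + 1, so 2932^19 ≡ 3222·581·2932 ≡ 2635 (mod 3853)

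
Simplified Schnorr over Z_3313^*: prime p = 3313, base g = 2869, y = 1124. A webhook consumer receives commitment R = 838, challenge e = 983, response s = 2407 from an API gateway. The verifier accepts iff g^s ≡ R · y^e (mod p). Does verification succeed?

passes

g^s mod p:
2869^2 = 8231161 ≡ 1669
2869^4 ≡ 1669^2 = 2785561 ≡ 2641
2869^8 ≡ 2641^2 = 6974881 ≡ 1016
2869^16 ≡ 1016^2 = 1032256 ≡ 1913
2869^32 ≡ 1913^2 = 3659569 ≡ 2017
2869^64 ≡ 2017^2 = 4068289 ≡ 3238
2869^128 ≡ 3238^2 = 10484644 ≡ 2312
2869^256 ≡ 2312^2 = 5345344 ≡ 1475
2869^512 ≡ 1475^2 = 2175625 ≡ 2297
2869^1024 ≡ 2297^2 = 5276209 ≡ 1913
2869^2048 ≡ 1913^2 = 3659569 ≡ 2017
2407 = 2048 + 256 + 64 + 32 + 4 + 2 + 1, so 2869^2407 ≡ 2017·1475·3238·2017·2641·1669·2869 ≡ 3131 (mod 3313)
R · y^e mod p:
1124^2 = 1263376 ≡ 1123
1124^4 ≡ 1123^2 = 1261129 ≡ 2189
1124^8 ≡ 2189^2 = 4791721 ≡ 1123
1124^16 ≡ 1123^2 = 1261129 ≡ 2189
1124^32 ≡ 2189^2 = 4791721 ≡ 1123
1124^64 ≡ 1123^2 = 1261129 ≡ 2189
1124^128 ≡ 2189^2 = 4791721 ≡ 1123
1124^256 ≡ 1123^2 = 1261129 ≡ 2189
1124^512 ≡ 2189^2 = 4791721 ≡ 1123
983 = 512 + 256 + 128 + 64 + 16 + 4 + 2 + 1, so 1124^983 ≡ 1123·2189·1123·2189·2189·2189·1123·1124 ≡ 2190 (mod 3313)
838·2190 = 1835220 ≡ 3131 (mod 3313)
3131 ≡ 3131 (mod 3313); signature holds.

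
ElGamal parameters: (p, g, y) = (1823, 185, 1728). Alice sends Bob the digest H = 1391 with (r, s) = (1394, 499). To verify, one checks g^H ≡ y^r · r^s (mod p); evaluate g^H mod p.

660

185^2 = 34225 ≡ 1411
185^4 ≡ 1411^2 = 1990921 ≡ 205
185^8 ≡ 205^2 = 42025 ≡ 96
185^16 ≡ 96^2 = 9216 ≡ 101
185^32 ≡ 101^2 = 10201 ≡ 1086
185^64 ≡ 1086^2 = 1179396 ≡ 1738
185^128 ≡ 1738^2 = 3020644 ≡ 1756
185^256 ≡ 1756^2 = 3083536 ≡ 843
185^512 ≡ 843^2 = 710649 ≡ 1502
185^1024 ≡ 1502^2 = 2256004 ≡ 953
1391 = 1024 + 256 + 64 + 32 + 8 + 4 + 2 + 1, so 185^1391 ≡ 953·843·1738·1086·96·205·1411·185 ≡ 660 (mod 1823)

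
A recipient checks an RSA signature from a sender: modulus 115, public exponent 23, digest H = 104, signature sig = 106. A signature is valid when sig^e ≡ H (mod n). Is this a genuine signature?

sig^2 ≡ 106^2 = 11236 ≡ 81
sig^4 ≡ 81^2 = 6561 ≡ 6
sig^8 ≡ 6^2 = 36
sig^16 ≡ 36^2 = 1296 ≡ 31
23 = 16 + 4 + 2 + 1, so sig^23 ≡ 31·6·81·106 ≡ 106 (mod 115)
The recovered value 106 does not match the digest 104.

forged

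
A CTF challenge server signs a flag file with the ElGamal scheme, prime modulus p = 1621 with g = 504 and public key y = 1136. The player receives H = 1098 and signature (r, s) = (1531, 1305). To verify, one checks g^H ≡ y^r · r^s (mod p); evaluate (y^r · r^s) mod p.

1136^2 = 1290496 ≡ 180
1136^4 ≡ 180^2 = 32400 ≡ 1601
1136^8 ≡ 1601^2 = 2563201 ≡ 400
1136^16 ≡ 400^2 = 160000 ≡ 1142
1136^32 ≡ 1142^2 = 1304164 ≡ 880
1136^64 ≡ 880^2 = 774400 ≡ 1183
1136^128 ≡ 1183^2 = 1399489 ≡ 566
1136^256 ≡ 566^2 = 320356 ≡ 1019
1136^512 ≡ 1019^2 = 1038361 ≡ 921
1136^1024 ≡ 921^2 = 848241 ≡ 458
1531 = 1024 + 256 + 128 + 64 + 32 + 16 + 8 + 2 + 1, so 1136^1531 ≡ 458·1019·566·1183·880·1142·400·180·1136 ≡ 485 (mod 1621)
1531^2 = 2343961 ≡ 1616
1531^4 ≡ 1616^2 = 2611456 ≡ 25
1531^8 ≡ 25^2 = 625
1531^16 ≡ 625^2 = 390625 ≡ 1585
1531^32 ≡ 1585^2 = 2512225 ≡ 1296
1531^64 ≡ 1296^2 = 1679616 ≡ 260
1531^128 ≡ 260^2 = 67600 ≡ 1139
1531^256 ≡ 1139^2 = 1297321 ≡ 521
1531^512 ≡ 521^2 = 271441 ≡ 734
1531^1024 ≡ 734^2 = 538756 ≡ 584
1305 = 1024 + 256 + 16 + 8 + 1, so 1531^1305 ≡ 584·521·1585·625·1531 ≡ 367 (mod 1621)
y^r · r^s ≡ 485·367 = 177995 ≡ 1306 (mod 1621)

1306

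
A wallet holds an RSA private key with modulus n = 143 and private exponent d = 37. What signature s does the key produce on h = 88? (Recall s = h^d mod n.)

Squares mod 143: h^1≡88, h^2≡22, h^4≡55, h^8≡22, h^16≡55, h^32≡22
37 = 32 + 4 + 1, so h^37 ≡ 22·55·88 ≡ 88 (mod 143)

88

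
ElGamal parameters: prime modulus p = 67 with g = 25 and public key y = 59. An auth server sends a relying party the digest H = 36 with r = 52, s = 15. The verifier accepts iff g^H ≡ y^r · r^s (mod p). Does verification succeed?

fails

Left side g^H mod p:
25^2 = 625 ≡ 22
25^4 ≡ 22^2 = 484 ≡ 15
25^8 ≡ 15^2 = 225 ≡ 24
25^16 ≡ 24^2 = 576 ≡ 40
25^32 ≡ 40^2 = 1600 ≡ 59
36 = 32 + 4, so 25^36 ≡ 59·15 ≡ 14 (mod 67)
Right side y^r · r^s mod p:
59^2 = 3481 ≡ 64
59^4 ≡ 64^2 = 4096 ≡ 9
59^8 ≡ 9^2 = 81 ≡ 14
59^16 ≡ 14^2 = 196 ≡ 62
59^32 ≡ 62^2 = 3844 ≡ 25
52 = 32 + 16 + 4, so 59^52 ≡ 25·62·9 ≡ 14 (mod 67)
52^2 = 2704 ≡ 24
52^4 ≡ 24^2 = 576 ≡ 40
52^8 ≡ 40^2 = 1600 ≡ 59
15 = 8 + 4 + 2 + 1, so 52^15 ≡ 59·40·24·52 ≡ 27 (mod 67)
14·27 = 378 ≡ 43 (mod 67)
14 ≠ 43, so verification fails.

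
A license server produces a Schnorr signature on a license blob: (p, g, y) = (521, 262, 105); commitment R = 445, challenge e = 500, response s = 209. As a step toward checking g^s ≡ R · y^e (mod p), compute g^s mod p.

Squares mod 521: 262^1≡262, 262^2≡393, 262^4≡233, 262^8≡105, 262^16≡84, 262^32≡283, 262^64≡376, 262^128≡185
209 = 128 + 64 + 16 + 1, so 262^209 ≡ 185·376·84·262 ≡ 298 (mod 521)

298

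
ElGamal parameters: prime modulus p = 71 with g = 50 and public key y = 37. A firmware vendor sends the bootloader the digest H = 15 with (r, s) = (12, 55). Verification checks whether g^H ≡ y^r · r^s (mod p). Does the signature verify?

Left side g^H mod p:
50^2 = 2500 ≡ 15
50^4 ≡ 15^2 = 225 ≡ 12
50^8 ≡ 12^2 = 144 ≡ 2
15 = 8 + 4 + 2 + 1, so 50^15 ≡ 2·12·15·50 ≡ 37 (mod 71)
Right side y^r · r^s mod p:
37^2 = 1369 ≡ 20
37^4 ≡ 20^2 = 400 ≡ 45
37^8 ≡ 45^2 = 2025 ≡ 37
12 = 8 + 4, so 37^12 ≡ 37·45 ≡ 32 (mod 71)
12^2 = 144 ≡ 2
12^4 ≡ 2^2 = 4
12^8 ≡ 4^2 = 16
12^16 ≡ 16^2 = 256 ≡ 43
12^32 ≡ 43^2 = 1849 ≡ 3
55 = 32 + 16 + 4 + 2 + 1, so 12^55 ≡ 3·43·4·2·12 ≡ 30 (mod 71)
32·30 = 960 ≡ 37 (mod 71)
37 ≡ 37 (mod 71), so the signature is genuine.

verifies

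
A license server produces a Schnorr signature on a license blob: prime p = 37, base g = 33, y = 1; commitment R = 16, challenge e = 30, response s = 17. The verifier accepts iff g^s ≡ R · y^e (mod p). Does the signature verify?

does not verify

g^s mod p:
33^2 = 1089 ≡ 16
33^4 ≡ 16^2 = 256 ≡ 34
33^8 ≡ 34^2 = 1156 ≡ 9
33^16 ≡ 9^2 = 81 ≡ 7
17 = 16 + 1, so 33^17 ≡ 7·33 ≡ 9 (mod 37)
R · y^e mod p:
1^2 = 1
1^4 ≡ 1^2 = 1
1^8 ≡ 1^2 = 1
1^16 ≡ 1^2 = 1
30 = 16 + 8 + 4 + 2, so 1^30 ≡ 1·1·1·1 ≡ 1 (mod 37)
16·1 = 16 ≡ 16 (mod 37)
9 ≠ 16; the check fails.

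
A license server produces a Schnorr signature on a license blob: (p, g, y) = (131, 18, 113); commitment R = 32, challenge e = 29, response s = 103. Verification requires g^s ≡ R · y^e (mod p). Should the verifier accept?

accept

g^s mod p:
18^2 = 324 ≡ 62
18^4 ≡ 62^2 = 3844 ≡ 45
18^8 ≡ 45^2 = 2025 ≡ 60
18^16 ≡ 60^2 = 3600 ≡ 63
18^32 ≡ 63^2 = 3969 ≡ 39
18^64 ≡ 39^2 = 1521 ≡ 80
103 = 64 + 32 + 4 + 2 + 1, so 18^103 ≡ 80·39·45·62·18 ≡ 51 (mod 131)
R · y^e mod p:
113^2 = 12769 ≡ 62
113^4 ≡ 62^2 = 3844 ≡ 45
113^8 ≡ 45^2 = 2025 ≡ 60
113^16 ≡ 60^2 = 3600 ≡ 63
29 = 16 + 8 + 4 + 1, so 113^29 ≡ 63·60·45·113 ≡ 63 (mod 131)
32·63 = 2016 ≡ 51 (mod 131)
51 ≡ 51 (mod 131); signature holds.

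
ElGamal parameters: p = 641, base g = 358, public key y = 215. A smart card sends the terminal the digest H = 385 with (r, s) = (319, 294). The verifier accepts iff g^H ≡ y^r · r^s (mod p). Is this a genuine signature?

Left side g^H mod p:
358^2 = 128164 ≡ 605
358^4 ≡ 605^2 = 366025 ≡ 14
358^8 ≡ 14^2 = 196
358^16 ≡ 196^2 = 38416 ≡ 597
358^32 ≡ 597^2 = 356409 ≡ 13
358^64 ≡ 13^2 = 169
358^128 ≡ 169^2 = 28561 ≡ 357
358^256 ≡ 357^2 = 127449 ≡ 531
385 = 256 + 128 + 1, so 358^385 ≡ 531·357·358 ≡ 393 (mod 641)
Right side y^r · r^s mod p:
215^2 = 46225 ≡ 73
215^4 ≡ 73^2 = 5329 ≡ 201
215^8 ≡ 201^2 = 40401 ≡ 18
215^16 ≡ 18^2 = 324
215^32 ≡ 324^2 = 104976 ≡ 493
215^64 ≡ 493^2 = 243049 ≡ 110
215^128 ≡ 110^2 = 12100 ≡ 562
215^256 ≡ 562^2 = 315844 ≡ 472
319 = 256 + 32 + 16 + 8 + 4 + 2 + 1, so 215^319 ≡ 472·493·324·18·201·73·215 ≡ 480 (mod 641)
319^2 = 101761 ≡ 483
319^4 ≡ 483^2 = 233289 ≡ 606
319^8 ≡ 606^2 = 367236 ≡ 584
319^16 ≡ 584^2 = 341056 ≡ 44
319^32 ≡ 44^2 = 1936 ≡ 13
319^64 ≡ 13^2 = 169
319^128 ≡ 169^2 = 28561 ≡ 357
319^256 ≡ 357^2 = 127449 ≡ 531
294 = 256 + 32 + 4 + 2, so 319^294 ≡ 531·13·606·483 ≡ 117 (mod 641)
480·117 = 56160 ≡ 393 (mod 641)
393 ≡ 393 (mod 641), so the signature is genuine.

genuine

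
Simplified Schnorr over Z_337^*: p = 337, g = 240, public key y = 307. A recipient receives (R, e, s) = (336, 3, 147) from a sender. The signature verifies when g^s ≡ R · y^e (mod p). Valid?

g^s mod p:
240^2 = 57600 ≡ 310
240^4 ≡ 310^2 = 96100 ≡ 55
240^8 ≡ 55^2 = 3025 ≡ 329
240^16 ≡ 329^2 = 108241 ≡ 64
240^32 ≡ 64^2 = 4096 ≡ 52
240^64 ≡ 52^2 = 2704 ≡ 8
240^128 ≡ 8^2 = 64
147 = 128 + 16 + 2 + 1, so 240^147 ≡ 64·64·310·240 ≡ 40 (mod 337)
R · y^e mod p:
307^2 = 94249 ≡ 226
3 = 2 + 1, so 307^3 ≡ 226·307 ≡ 297 (mod 337)
336·297 = 99792 ≡ 40 (mod 337)
40 ≡ 40 (mod 337); signature holds.

yes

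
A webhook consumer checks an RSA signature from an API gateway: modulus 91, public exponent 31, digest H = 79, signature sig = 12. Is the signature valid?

invalid

Squares mod 91: sig^1≡12, sig^2≡53, sig^4≡79, sig^8≡53, sig^16≡79
31 = 16 + 8 + 4 + 2 + 1, so sig^31 ≡ 79·53·79·53·12 ≡ 12 (mod 91)
12 ≠ 79, so verification fails.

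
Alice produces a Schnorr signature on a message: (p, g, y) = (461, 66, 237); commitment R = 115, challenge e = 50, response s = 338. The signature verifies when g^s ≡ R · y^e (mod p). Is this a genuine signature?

forged

g^s mod p:
Squares mod 461: 66^1≡66, 66^2≡207, 66^4≡437, 66^8≡115, 66^16≡317, 66^32≡452, 66^64≡81, 66^128≡107, 66^256≡385
338 = 256 + 64 + 16 + 2, so 66^338 ≡ 385·81·317·207 ≡ 225 (mod 461)
R · y^e mod p:
Squares mod 461: 237^1≡237, 237^2≡388, 237^4≡258, 237^8≡180, 237^16≡130, 237^32≡304
50 = 32 + 16 + 2, so 237^50 ≡ 304·130·388 ≡ 439 (mod 461)
115·439 = 50485 ≡ 236 (mod 461)
225 ≠ 236; the check fails.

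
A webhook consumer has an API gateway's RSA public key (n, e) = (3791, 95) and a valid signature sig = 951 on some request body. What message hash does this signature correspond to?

Squares mod 3791: sig^1≡951, sig^2≡2143, sig^4≡1548, sig^8≡392, sig^16≡2024, sig^32≡2296, sig^64≡2126
95 = 64 + 16 + 8 + 4 + 2 + 1, so sig^95 ≡ 2126·2024·392·1548·2143·951 ≡ 118 (mod 3791)

118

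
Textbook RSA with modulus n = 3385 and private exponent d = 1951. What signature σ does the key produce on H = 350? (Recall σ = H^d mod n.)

H^2 ≡ 350^2 = 122500 ≡ 640
H^4 ≡ 640^2 = 409600 ≡ 15
H^8 ≡ 15^2 = 225
H^16 ≡ 225^2 = 50625 ≡ 3235
H^32 ≡ 3235^2 = 10465225 ≡ 2190
H^64 ≡ 2190^2 = 4796100 ≡ 2940
H^128 ≡ 2940^2 = 8643600 ≡ 1695
H^256 ≡ 1695^2 = 2873025 ≡ 2545
H^512 ≡ 2545^2 = 6477025 ≡ 1520
H^1024 ≡ 1520^2 = 2310400 ≡ 1830
1951 = 1024 + 512 + 256 + 128 + 16 + 8 + 4 + 2 + 1, so H^1951 ≡ 1830·1520·2545·1695·3235·225·15·640·350 ≡ 655 (mod 3385)

655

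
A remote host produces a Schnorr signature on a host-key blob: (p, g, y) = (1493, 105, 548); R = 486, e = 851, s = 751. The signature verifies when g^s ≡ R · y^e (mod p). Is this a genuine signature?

g^s mod p:
105^2 = 11025 ≡ 574
105^4 ≡ 574^2 = 329476 ≡ 1016
105^8 ≡ 1016^2 = 1032256 ≡ 593
105^16 ≡ 593^2 = 351649 ≡ 794
105^32 ≡ 794^2 = 630436 ≡ 390
105^64 ≡ 390^2 = 152100 ≡ 1307
105^128 ≡ 1307^2 = 1708249 ≡ 257
105^256 ≡ 257^2 = 66049 ≡ 357
105^512 ≡ 357^2 = 127449 ≡ 544
751 = 512 + 128 + 64 + 32 + 8 + 4 + 2 + 1, so 105^751 ≡ 544·257·1307·390·593·1016·574·105 ≡ 677 (mod 1493)
R · y^e mod p:
548^2 = 300304 ≡ 211
548^4 ≡ 211^2 = 44521 ≡ 1224
548^8 ≡ 1224^2 = 1498176 ≡ 697
548^16 ≡ 697^2 = 485809 ≡ 584
548^32 ≡ 584^2 = 341056 ≡ 652
548^64 ≡ 652^2 = 425104 ≡ 1092
548^128 ≡ 1092^2 = 1192464 ≡ 1050
548^256 ≡ 1050^2 = 1102500 ≡ 666
548^512 ≡ 666^2 = 443556 ≡ 135
851 = 512 + 256 + 64 + 16 + 2 + 1, so 548^851 ≡ 135·666·1092·584·211·548 ≡ 1307 (mod 1493)
486·1307 = 635202 ≡ 677 (mod 1493)
677 ≡ 677 (mod 1493); signature holds.

genuine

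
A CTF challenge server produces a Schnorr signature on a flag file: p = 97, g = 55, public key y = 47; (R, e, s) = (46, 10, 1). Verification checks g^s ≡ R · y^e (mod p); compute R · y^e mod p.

55

Squares mod 97: 47^1≡47, 47^2≡75, 47^4≡96, 47^8≡1
10 = 8 + 2, so 47^10 ≡ 1·75 ≡ 75 (mod 97)
R · y^e ≡ 46·75 = 3450 ≡ 55 (mod 97)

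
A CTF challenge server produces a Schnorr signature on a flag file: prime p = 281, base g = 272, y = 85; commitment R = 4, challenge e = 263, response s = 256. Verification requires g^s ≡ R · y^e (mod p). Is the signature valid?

invalid

g^s mod p:
Squares mod 281: 272^1≡272, 272^2≡81, 272^4≡98, 272^8≡50, 272^16≡252, 272^32≡279, 272^64≡4, 272^128≡16, 272^256≡256
272^256 ≡ 256 (mod 281)
R · y^e mod p:
Squares mod 281: 85^1≡85, 85^2≡200, 85^4≡98, 85^8≡50, 85^16≡252, 85^32≡279, 85^64≡4, 85^128≡16, 85^256≡256
263 = 256 + 4 + 2 + 1, so 85^263 ≡ 256·98·200·85 ≡ 101 (mod 281)
4·101 = 404 ≡ 123 (mod 281)
256 ≠ 123; the check fails.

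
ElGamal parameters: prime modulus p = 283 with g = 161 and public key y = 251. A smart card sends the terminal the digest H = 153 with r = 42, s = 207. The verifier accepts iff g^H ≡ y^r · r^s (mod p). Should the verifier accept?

reject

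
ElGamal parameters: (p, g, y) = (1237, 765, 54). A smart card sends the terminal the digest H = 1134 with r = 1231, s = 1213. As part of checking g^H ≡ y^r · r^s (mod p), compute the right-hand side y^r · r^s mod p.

1100

54^1231 mod 1237 = 540
1231^1213 mod 1237 = 506
y^r · r^s ≡ 540·506 = 273240 ≡ 1100 (mod 1237)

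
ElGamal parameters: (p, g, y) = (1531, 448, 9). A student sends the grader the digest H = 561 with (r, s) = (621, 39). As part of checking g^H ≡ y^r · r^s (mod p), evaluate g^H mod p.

102

448^2 = 200704 ≡ 143
448^4 ≡ 143^2 = 20449 ≡ 546
448^8 ≡ 546^2 = 298116 ≡ 1102
448^16 ≡ 1102^2 = 1214404 ≡ 321
448^32 ≡ 321^2 = 103041 ≡ 464
448^64 ≡ 464^2 = 215296 ≡ 956
448^128 ≡ 956^2 = 913936 ≡ 1460
448^256 ≡ 1460^2 = 2131600 ≡ 448
448^512 ≡ 448^2 = 200704 ≡ 143
561 = 512 + 32 + 16 + 1, so 448^561 ≡ 143·464·321·448 ≡ 102 (mod 1531)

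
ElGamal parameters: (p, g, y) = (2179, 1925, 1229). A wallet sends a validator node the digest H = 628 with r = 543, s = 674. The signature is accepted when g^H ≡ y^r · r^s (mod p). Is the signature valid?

Left side g^H mod p:
1925^2 = 3705625 ≡ 1325
1925^4 ≡ 1325^2 = 1755625 ≡ 1530
1925^8 ≡ 1530^2 = 2340900 ≡ 654
1925^16 ≡ 654^2 = 427716 ≡ 632
1925^32 ≡ 632^2 = 399424 ≡ 667
1925^64 ≡ 667^2 = 444889 ≡ 373
1925^128 ≡ 373^2 = 139129 ≡ 1852
1925^256 ≡ 1852^2 = 3429904 ≡ 158
1925^512 ≡ 158^2 = 24964 ≡ 995
628 = 512 + 64 + 32 + 16 + 4, so 1925^628 ≡ 995·373·667·632·1530 ≡ 1285 (mod 2179)
Right side y^r · r^s mod p:
1229^2 = 1510441 ≡ 394
1229^4 ≡ 394^2 = 155236 ≡ 527
1229^8 ≡ 527^2 = 277729 ≡ 996
1229^16 ≡ 996^2 = 992016 ≡ 571
1229^32 ≡ 571^2 = 326041 ≡ 1370
1229^64 ≡ 1370^2 = 1876900 ≡ 781
1229^128 ≡ 781^2 = 609961 ≡ 2020
1229^256 ≡ 2020^2 = 4080400 ≡ 1312
1229^512 ≡ 1312^2 = 1721344 ≡ 2113
543 = 512 + 16 + 8 + 4 + 2 + 1, so 1229^543 ≡ 2113·571·996·527·394·1229 ≡ 1976 (mod 2179)
543^2 = 294849 ≡ 684
543^4 ≡ 684^2 = 467856 ≡ 1550
543^8 ≡ 1550^2 = 2402500 ≡ 1242
543^16 ≡ 1242^2 = 1542564 ≡ 2011
543^32 ≡ 2011^2 = 4044121 ≡ 2076
543^64 ≡ 2076^2 = 4309776 ≡ 1893
543^128 ≡ 1893^2 = 3583449 ≡ 1173
543^256 ≡ 1173^2 = 1375929 ≡ 980
543^512 ≡ 980^2 = 960400 ≡ 1640
674 = 512 + 128 + 32 + 2, so 543^674 ≡ 1640·1173·2076·684 ≡ 2119 (mod 2179)
1976·2119 = 4187144 ≡ 1285 (mod 2179)
1285 ≡ 1285 (mod 2179), so the signature is genuine.

valid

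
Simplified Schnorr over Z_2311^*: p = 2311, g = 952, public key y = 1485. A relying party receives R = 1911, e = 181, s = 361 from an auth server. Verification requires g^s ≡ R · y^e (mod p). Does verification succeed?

g^s mod p:
952^2 = 906304 ≡ 392
952^4 ≡ 392^2 = 153664 ≡ 1138
952^8 ≡ 1138^2 = 1295044 ≡ 884
952^16 ≡ 884^2 = 781456 ≡ 338
952^32 ≡ 338^2 = 114244 ≡ 1005
952^64 ≡ 1005^2 = 1010025 ≡ 118
952^128 ≡ 118^2 = 13924 ≡ 58
952^256 ≡ 58^2 = 3364 ≡ 1053
361 = 256 + 64 + 32 + 8 + 1, so 952^361 ≡ 1053·118·1005·884·952 ≡ 1480 (mod 2311)
R · y^e mod p:
1485^2 = 2205225 ≡ 531
1485^4 ≡ 531^2 = 281961 ≡ 19
1485^8 ≡ 19^2 = 361
1485^16 ≡ 361^2 = 130321 ≡ 905
1485^32 ≡ 905^2 = 819025 ≡ 931
1485^64 ≡ 931^2 = 866761 ≡ 136
1485^128 ≡ 136^2 = 18496 ≡ 8
181 = 128 + 32 + 16 + 4 + 1, so 1485^181 ≡ 8·931·905·19·1485 ≡ 2026 (mod 2311)
1911·2026 = 3871686 ≡ 761 (mod 2311)
1480 ≠ 761; the check fails.

fails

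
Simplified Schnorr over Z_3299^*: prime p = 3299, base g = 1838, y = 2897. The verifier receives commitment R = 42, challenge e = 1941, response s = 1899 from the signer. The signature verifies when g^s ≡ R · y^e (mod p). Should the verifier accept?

accept

g^s mod p:
1838^2 = 3378244 ≡ 68
1838^4 ≡ 68^2 = 4624 ≡ 1325
1838^8 ≡ 1325^2 = 1755625 ≡ 557
1838^16 ≡ 557^2 = 310249 ≡ 143
1838^32 ≡ 143^2 = 20449 ≡ 655
1838^64 ≡ 655^2 = 429025 ≡ 155
1838^128 ≡ 155^2 = 24025 ≡ 932
1838^256 ≡ 932^2 = 868624 ≡ 987
1838^512 ≡ 987^2 = 974169 ≡ 964
1838^1024 ≡ 964^2 = 929296 ≡ 2277
1899 = 1024 + 512 + 256 + 64 + 32 + 8 + 2 + 1, so 1838^1899 ≡ 2277·964·987·155·655·557·68·1838 ≡ 2450 (mod 3299)
R · y^e mod p:
2897^2 = 8392609 ≡ 3252
2897^4 ≡ 3252^2 = 10575504 ≡ 2209
2897^8 ≡ 2209^2 = 4879681 ≡ 460
2897^16 ≡ 460^2 = 211600 ≡ 464
2897^32 ≡ 464^2 = 215296 ≡ 861
2897^64 ≡ 861^2 = 741321 ≡ 2345
2897^128 ≡ 2345^2 = 5499025 ≡ 2891
2897^256 ≡ 2891^2 = 8357881 ≡ 1514
2897^512 ≡ 1514^2 = 2292196 ≡ 2690
2897^1024 ≡ 2690^2 = 7236100 ≡ 1393
1941 = 1024 + 512 + 256 + 128 + 16 + 4 + 1, so 2897^1941 ≡ 1393·2690·1514·2891·464·2209·2897 ≡ 1158 (mod 3299)
42·1158 = 48636 ≡ 2450 (mod 3299)
2450 ≡ 2450 (mod 3299); signature holds.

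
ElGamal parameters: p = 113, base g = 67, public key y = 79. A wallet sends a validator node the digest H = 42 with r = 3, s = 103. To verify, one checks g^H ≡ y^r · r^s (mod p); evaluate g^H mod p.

67^2 = 4489 ≡ 82
67^4 ≡ 82^2 = 6724 ≡ 57
67^8 ≡ 57^2 = 3249 ≡ 85
67^16 ≡ 85^2 = 7225 ≡ 106
67^32 ≡ 106^2 = 11236 ≡ 49
42 = 32 + 8 + 2, so 67^42 ≡ 49·85·82 ≡ 44 (mod 113)

44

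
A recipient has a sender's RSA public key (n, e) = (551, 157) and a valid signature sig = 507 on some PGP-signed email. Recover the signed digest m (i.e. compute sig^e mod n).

243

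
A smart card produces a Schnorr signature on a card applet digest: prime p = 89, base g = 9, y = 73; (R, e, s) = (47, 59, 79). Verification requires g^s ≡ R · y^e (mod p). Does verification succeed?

fails

g^s mod p:
Squares mod 89: 9^1≡9, 9^2≡81, 9^4≡64, 9^8≡2, 9^16≡4, 9^32≡16, 9^64≡78
79 = 64 + 8 + 4 + 2 + 1, so 9^79 ≡ 78·2·64·81·9 ≡ 5 (mod 89)
R · y^e mod p:
Squares mod 89: 73^1≡73, 73^2≡78, 73^4≡32, 73^8≡45, 73^16≡67, 73^32≡39
59 = 32 + 16 + 8 + 2 + 1, so 73^59 ≡ 39·67·45·78·73 ≡ 57 (mod 89)
47·57 = 2679 ≡ 9 (mod 89)
5 ≠ 9; the check fails.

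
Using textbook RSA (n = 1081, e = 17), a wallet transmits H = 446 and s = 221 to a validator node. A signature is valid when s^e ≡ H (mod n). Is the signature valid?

invalid

s^2 ≡ 221^2 = 48841 ≡ 196
s^4 ≡ 196^2 = 38416 ≡ 581
s^8 ≡ 581^2 = 337561 ≡ 289
s^16 ≡ 289^2 = 83521 ≡ 284
17 = 16 + 1, so s^17 ≡ 284·221 ≡ 66 (mod 1081)
s^17 mod 1081 = 66, but H = 446.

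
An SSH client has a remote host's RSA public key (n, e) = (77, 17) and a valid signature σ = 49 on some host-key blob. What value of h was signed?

σ^2 ≡ 49^2 = 2401 ≡ 14
σ^4 ≡ 14^2 = 196 ≡ 42
σ^8 ≡ 42^2 = 1764 ≡ 70
σ^16 ≡ 70^2 = 4900 ≡ 49
17 = 16 + 1, so σ^17 ≡ 49·49 ≡ 14 (mod 77)

14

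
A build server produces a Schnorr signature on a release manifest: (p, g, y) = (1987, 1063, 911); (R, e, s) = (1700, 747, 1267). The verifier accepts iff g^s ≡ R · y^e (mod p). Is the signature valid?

valid

g^s mod p:
1063^2 = 1129969 ≡ 1353
1063^4 ≡ 1353^2 = 1830609 ≡ 582
1063^8 ≡ 582^2 = 338724 ≡ 934
1063^16 ≡ 934^2 = 872356 ≡ 63
1063^32 ≡ 63^2 = 3969 ≡ 1982
1063^64 ≡ 1982^2 = 3928324 ≡ 25
1063^128 ≡ 25^2 = 625
1063^256 ≡ 625^2 = 390625 ≡ 1173
1063^512 ≡ 1173^2 = 1375929 ≡ 925
1063^1024 ≡ 925^2 = 855625 ≡ 1215
1267 = 1024 + 128 + 64 + 32 + 16 + 2 + 1, so 1063^1267 ≡ 1215·625·25·1982·63·1353·1063 ≡ 1494 (mod 1987)
R · y^e mod p:
911^2 = 829921 ≡ 1342
911^4 ≡ 1342^2 = 1800964 ≡ 742
911^8 ≡ 742^2 = 550564 ≡ 165
911^16 ≡ 165^2 = 27225 ≡ 1394
911^32 ≡ 1394^2 = 1943236 ≡ 1937
911^64 ≡ 1937^2 = 3751969 ≡ 513
911^128 ≡ 513^2 = 263169 ≡ 885
911^256 ≡ 885^2 = 783225 ≡ 347
911^512 ≡ 347^2 = 120409 ≡ 1189
747 = 512 + 128 + 64 + 32 + 8 + 2 + 1, so 911^747 ≡ 1189·885·513·1937·165·1342·911 ≡ 1331 (mod 1987)
1700·1331 = 2262700 ≡ 1494 (mod 1987)
1494 ≡ 1494 (mod 1987); signature holds.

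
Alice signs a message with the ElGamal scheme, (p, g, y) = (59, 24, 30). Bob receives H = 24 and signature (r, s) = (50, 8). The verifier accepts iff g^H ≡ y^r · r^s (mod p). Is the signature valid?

Left side g^H mod p:
24^2 = 576 ≡ 45
24^4 ≡ 45^2 = 2025 ≡ 19
24^8 ≡ 19^2 = 361 ≡ 7
24^16 ≡ 7^2 = 49
24 = 16 + 8, so 24^24 ≡ 49·7 ≡ 48 (mod 59)
Right side y^r · r^s mod p:
30^2 = 900 ≡ 15
30^4 ≡ 15^2 = 225 ≡ 48
30^8 ≡ 48^2 = 2304 ≡ 3
30^16 ≡ 3^2 = 9
30^32 ≡ 9^2 = 81 ≡ 22
50 = 32 + 16 + 2, so 30^50 ≡ 22·9·15 ≡ 20 (mod 59)
50^2 = 2500 ≡ 22
50^4 ≡ 22^2 = 484 ≡ 12
50^8 ≡ 12^2 = 144 ≡ 26
20·26 = 520 ≡ 48 (mod 59)
48 ≡ 48 (mod 59), so the signature is genuine.

valid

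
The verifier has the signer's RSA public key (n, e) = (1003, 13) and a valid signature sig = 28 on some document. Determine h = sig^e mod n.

Squares mod 1003: sig^1≡28, sig^2≡784, sig^4≡820, sig^8≡390
13 = 8 + 4 + 1, so sig^13 ≡ 390·820·28 ≡ 619 (mod 1003)

619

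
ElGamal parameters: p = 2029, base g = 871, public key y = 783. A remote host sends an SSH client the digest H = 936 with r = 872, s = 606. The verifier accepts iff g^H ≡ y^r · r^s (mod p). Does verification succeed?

Left side g^H mod p:
871^2 = 758641 ≡ 1824
871^4 ≡ 1824^2 = 3326976 ≡ 1445
871^8 ≡ 1445^2 = 2088025 ≡ 184
871^16 ≡ 184^2 = 33856 ≡ 1392
871^32 ≡ 1392^2 = 1937664 ≡ 1998
871^64 ≡ 1998^2 = 3992004 ≡ 961
871^128 ≡ 961^2 = 923521 ≡ 326
871^256 ≡ 326^2 = 106276 ≡ 768
871^512 ≡ 768^2 = 589824 ≡ 1414
936 = 512 + 256 + 128 + 32 + 8, so 871^936 ≡ 1414·768·326·1998·184 ≡ 1107 (mod 2029)
Right side y^r · r^s mod p:
783^2 = 613089 ≡ 331
783^4 ≡ 331^2 = 109561 ≡ 2024
783^8 ≡ 2024^2 = 4096576 ≡ 25
783^16 ≡ 25^2 = 625
783^32 ≡ 625^2 = 390625 ≡ 1057
783^64 ≡ 1057^2 = 1117249 ≡ 1299
783^128 ≡ 1299^2 = 1687401 ≡ 1302
783^256 ≡ 1302^2 = 1695204 ≡ 989
783^512 ≡ 989^2 = 978121 ≡ 143
872 = 512 + 256 + 64 + 32 + 8, so 783^872 ≡ 143·989·1299·1057·25 ≡ 1143 (mod 2029)
872^2 = 760384 ≡ 1538
872^4 ≡ 1538^2 = 2365444 ≡ 1659
872^8 ≡ 1659^2 = 2752281 ≡ 957
872^16 ≡ 957^2 = 915849 ≡ 770
872^32 ≡ 770^2 = 592900 ≡ 432
872^64 ≡ 432^2 = 186624 ≡ 1985
872^128 ≡ 1985^2 = 3940225 ≡ 1936
872^256 ≡ 1936^2 = 3748096 ≡ 533
872^512 ≡ 533^2 = 284089 ≡ 29
606 = 512 + 64 + 16 + 8 + 4 + 2, so 872^606 ≡ 29·1985·770·957·1659·1538 ≡ 1726 (mod 2029)
1143·1726 = 1972818 ≡ 630 (mod 2029)
1107 ≠ 630, so verification fails.

fails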